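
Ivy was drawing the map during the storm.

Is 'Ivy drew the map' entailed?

no

'was drawing' is progressive; for an accomplishment like 'draw the map', it doesn't entail completion.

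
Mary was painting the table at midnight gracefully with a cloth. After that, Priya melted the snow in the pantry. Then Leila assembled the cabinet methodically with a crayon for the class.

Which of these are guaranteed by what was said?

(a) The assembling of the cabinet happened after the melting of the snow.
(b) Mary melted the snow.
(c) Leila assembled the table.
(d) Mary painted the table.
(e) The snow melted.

(a), (e)

(a) Entailed — the narrative places the melting before the assembling.
(b) Not entailed — the passage has Priya melting the snow, not Mary.
(c) Not entailed — Leila assembled the cabinet, not the table; the table belongs to the painting event.
(d) Not entailed — 'was painting' is progressive on an accomplishment; it does not entail the completed 'painted'.
(e) Entailed — 'Priya melted the snow' is causative; it entails the inchoative 'the snow melted'.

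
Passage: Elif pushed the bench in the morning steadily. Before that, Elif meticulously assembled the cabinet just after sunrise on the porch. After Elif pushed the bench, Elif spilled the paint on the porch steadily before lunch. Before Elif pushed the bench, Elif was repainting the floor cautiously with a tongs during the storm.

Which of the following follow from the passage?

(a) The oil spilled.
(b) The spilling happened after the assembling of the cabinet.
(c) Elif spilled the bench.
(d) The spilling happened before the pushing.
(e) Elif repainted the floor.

(a) Not entailed — the paint is what spilled, not the oil.
(b) Entailed — the narrative places the assembling before the spilling.
(c) Not entailed — Elif spilled the paint, not the bench; the bench belongs to the pushing event.
(d) Not entailed — the narrative places the pushing before the spilling, not after.
(e) Not entailed — 'was repainting' is progressive on an accomplishment; it does not entail the completed 'repainted'.

(b)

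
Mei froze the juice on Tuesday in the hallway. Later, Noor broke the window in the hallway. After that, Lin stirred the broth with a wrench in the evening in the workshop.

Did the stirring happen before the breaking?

The narrative orders the breaking before the stirring.

no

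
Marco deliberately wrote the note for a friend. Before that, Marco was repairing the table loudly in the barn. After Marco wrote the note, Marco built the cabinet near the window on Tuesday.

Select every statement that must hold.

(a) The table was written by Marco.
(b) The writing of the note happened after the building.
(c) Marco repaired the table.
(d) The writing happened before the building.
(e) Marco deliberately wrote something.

(d), (e)

(a) Not entailed — Marco wrote the note, not the table; the table belongs to the repairing event.
(b) Not entailed — the narrative places the writing before the building, not after.
(c) Not entailed — 'was repairing' is progressive on an accomplishment; it does not entail the completed 'repaired'.
(d) Entailed — the narrative places the writing before the building.
(e) Entailed — every conjunct here is already in the original writing event.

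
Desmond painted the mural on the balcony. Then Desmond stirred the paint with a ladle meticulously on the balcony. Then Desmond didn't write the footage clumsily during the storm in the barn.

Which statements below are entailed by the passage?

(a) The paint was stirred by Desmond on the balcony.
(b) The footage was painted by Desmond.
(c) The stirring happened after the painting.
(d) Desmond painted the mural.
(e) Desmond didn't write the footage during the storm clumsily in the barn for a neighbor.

(a), (c), (d), (e)

(a) Entailed — this follows by dropping conjuncts from the stirring event's description.
(b) Not entailed — Desmond painted the mural, not the footage; the footage belongs to the writing event.
(c) Entailed — the narrative places the painting before the stirring.
(d) Entailed — this follows by dropping conjuncts from the painting event's description.
(e) Entailed — under negation, adding a further restriction is entailed: if no such writing event occurred, none occurred for a neighbor either.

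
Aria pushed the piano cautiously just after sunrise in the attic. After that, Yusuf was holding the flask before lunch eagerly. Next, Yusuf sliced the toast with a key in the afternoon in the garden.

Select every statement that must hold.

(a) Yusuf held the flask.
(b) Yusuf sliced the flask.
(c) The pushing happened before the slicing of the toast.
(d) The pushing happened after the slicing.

(a), (c)

(a) Entailed — 'hold' is an activity; 'was holding' entails that some holding happened, so 'held' holds.
(b) Not entailed — Yusuf sliced the toast, not the flask; the flask belongs to the holding event.
(c) Entailed — the narrative places the pushing before the slicing.
(d) Not entailed — the narrative places the pushing before the slicing, not after.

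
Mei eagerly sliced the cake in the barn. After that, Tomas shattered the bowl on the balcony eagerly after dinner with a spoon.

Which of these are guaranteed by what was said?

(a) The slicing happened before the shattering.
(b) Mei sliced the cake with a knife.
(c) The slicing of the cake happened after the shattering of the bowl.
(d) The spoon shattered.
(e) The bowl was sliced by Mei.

(a)

(a) Entailed — the narrative places the slicing before the shattering.
(b) Not entailed — 'with a knife' adds information not in the original event.
(c) Not entailed — the narrative places the slicing before the shattering, not after.
(d) Not entailed — the bowl is what shattered, not the spoon.
(e) Not entailed — Mei sliced the cake, not the bowl; the bowl belongs to the shattering event.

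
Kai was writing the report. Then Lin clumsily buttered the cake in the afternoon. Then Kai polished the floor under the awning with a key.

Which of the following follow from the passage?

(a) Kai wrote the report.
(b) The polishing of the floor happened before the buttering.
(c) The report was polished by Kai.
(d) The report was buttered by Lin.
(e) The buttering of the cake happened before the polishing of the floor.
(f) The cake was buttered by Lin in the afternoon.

(a) Not entailed — 'was writing' is progressive on an accomplishment; it does not entail the completed 'wrote'.
(b) Not entailed — the narrative places the buttering before the polishing, not after.
(c) Not entailed — Kai polished the floor, not the report; the report belongs to the writing event.
(d) Not entailed — Lin buttered the cake, not the report; the report belongs to the writing event.
(e) Entailed — the narrative places the buttering before the polishing.
(f) Entailed — the original entails any weakening of itself; this just drops 'clumsily'.

(e), (f)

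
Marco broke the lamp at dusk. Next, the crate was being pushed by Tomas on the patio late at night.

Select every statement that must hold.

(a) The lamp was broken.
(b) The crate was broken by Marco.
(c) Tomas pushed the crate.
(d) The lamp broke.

(a) Entailed — dropping 'at dusk' and generalizing the agent leaves a sub-description the original still satisfies.
(b) Not entailed — Marco broke the lamp, not the crate; the crate belongs to the pushing event.
(c) Entailed — 'push' is an activity; 'was pushing' entails that some pushing happened, so 'pushed' holds.
(d) Entailed — 'Marco broke the lamp' is causative; it entails the inchoative 'the lamp broke'.

(a), (c), (d)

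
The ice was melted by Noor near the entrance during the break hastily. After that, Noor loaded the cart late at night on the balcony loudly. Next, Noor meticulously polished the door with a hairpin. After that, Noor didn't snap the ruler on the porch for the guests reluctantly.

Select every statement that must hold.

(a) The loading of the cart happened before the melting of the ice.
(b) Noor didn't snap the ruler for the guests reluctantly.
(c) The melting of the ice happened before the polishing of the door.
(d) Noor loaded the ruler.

(c)

(a) Not entailed — the narrative places the melting before the loading, not after.
(b) Not entailed — dropping 'on the porch' under negation is not valid — the original leaves open that Noor snapped the ruler some other way.
(c) Entailed — the narrative places the melting before the polishing.
(d) Not entailed — Noor loaded the cart, not the ruler; the ruler belongs to the snapping event.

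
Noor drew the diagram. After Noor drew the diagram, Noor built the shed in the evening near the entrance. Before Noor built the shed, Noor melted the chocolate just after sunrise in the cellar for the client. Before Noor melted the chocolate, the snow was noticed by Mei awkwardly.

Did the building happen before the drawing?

no

The narrative orders the drawing before the building.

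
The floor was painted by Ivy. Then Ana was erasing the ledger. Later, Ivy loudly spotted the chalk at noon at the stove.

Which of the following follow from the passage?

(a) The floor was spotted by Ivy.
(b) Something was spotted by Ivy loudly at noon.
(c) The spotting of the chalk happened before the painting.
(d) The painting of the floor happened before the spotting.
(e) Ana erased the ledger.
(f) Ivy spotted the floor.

(b), (d)

(a) Not entailed — Ivy spotted the chalk, not the floor; the floor belongs to the painting event.
(b) Entailed — dropping 'at the stove' and generalizing the patient leaves a sub-description the original still satisfies.
(c) Not entailed — the narrative places the painting before the spotting, not after.
(d) Entailed — the narrative places the painting before the spotting.
(e) Not entailed — 'was erasing' is progressive on an accomplishment; it does not entail the completed 'erased'.
(f) Not entailed — Ivy spotted the chalk, not the floor; the floor belongs to the painting event.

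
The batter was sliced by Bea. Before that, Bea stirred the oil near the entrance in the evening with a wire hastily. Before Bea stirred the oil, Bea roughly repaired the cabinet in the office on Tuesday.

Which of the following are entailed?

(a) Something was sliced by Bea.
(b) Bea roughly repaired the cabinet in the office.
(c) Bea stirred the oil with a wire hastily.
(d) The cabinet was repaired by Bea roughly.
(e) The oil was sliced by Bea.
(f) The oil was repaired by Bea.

(a) Entailed — every conjunct here is already in the original slicing event.
(b) Entailed — this follows by dropping conjuncts from the repairing event's description.
(c) Entailed — dropping 'near the entrance', 'in the evening' leaves a sub-description the original still satisfies.
(d) Entailed — dropping 'on Tuesday', 'in the office' leaves a sub-description the original still satisfies.
(e) Not entailed — Bea sliced the batter, not the oil; the oil belongs to the stirring event.
(f) Not entailed — Bea repaired the cabinet, not the oil; the oil belongs to the stirring event.

(a), (b), (c), (d)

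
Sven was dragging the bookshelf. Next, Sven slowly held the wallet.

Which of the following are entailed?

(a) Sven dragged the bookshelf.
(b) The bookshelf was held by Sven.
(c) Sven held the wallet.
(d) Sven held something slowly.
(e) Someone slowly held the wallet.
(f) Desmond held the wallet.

(a) Entailed — 'drag' is an activity; 'was dragging' entails that some dragging happened, so 'dragged' holds.
(b) Not entailed — Sven held the wallet, not the bookshelf; the bookshelf belongs to the dragging event.
(c) Entailed — dropping 'slowly' leaves a sub-description the original still satisfies.
(d) Entailed — this follows by dropping conjuncts from the holding event's description.
(e) Entailed — generalizing the agent leaves a sub-description the original still satisfies.
(f) Not entailed — the passage has Sven holding the wallet, not Desmond.

(a), (c), (d), (e)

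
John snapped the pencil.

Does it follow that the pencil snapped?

'John snapped the pencil' is the causative; it entails the inchoative 'the pencil snapped'.

yes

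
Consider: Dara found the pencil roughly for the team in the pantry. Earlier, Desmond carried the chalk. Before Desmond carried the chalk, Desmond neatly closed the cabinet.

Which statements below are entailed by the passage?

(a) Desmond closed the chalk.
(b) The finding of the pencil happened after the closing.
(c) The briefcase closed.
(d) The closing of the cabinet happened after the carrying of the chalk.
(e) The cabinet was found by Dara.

(b)

(a) Not entailed — Desmond closed the cabinet, not the chalk; the chalk belongs to the carrying event.
(b) Entailed — the narrative places the closing before the finding.
(c) Not entailed — the cabinet is what closed, not the briefcase.
(d) Not entailed — the narrative places the closing before the carrying, not after.
(e) Not entailed — Dara found the pencil, not the cabinet; the cabinet belongs to the closing event.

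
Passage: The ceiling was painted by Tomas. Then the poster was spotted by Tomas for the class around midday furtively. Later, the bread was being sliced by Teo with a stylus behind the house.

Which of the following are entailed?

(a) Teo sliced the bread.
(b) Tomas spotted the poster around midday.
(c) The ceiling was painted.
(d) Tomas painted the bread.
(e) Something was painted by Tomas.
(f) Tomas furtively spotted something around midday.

(a) Not entailed — 'was slicing' is progressive on an accomplishment; it does not entail the completed 'sliced'.
(b) Entailed — dropping 'for the class', 'furtively' leaves a sub-description the original still satisfies.
(c) Entailed — this follows by dropping conjuncts from the painting event's description.
(d) Not entailed — Tomas painted the ceiling, not the bread; the bread belongs to the slicing event.
(e) Entailed — generalizing the patient leaves a sub-description the original still satisfies.
(f) Entailed — this follows by dropping conjuncts from the spotting event's description.

(b), (c), (e), (f)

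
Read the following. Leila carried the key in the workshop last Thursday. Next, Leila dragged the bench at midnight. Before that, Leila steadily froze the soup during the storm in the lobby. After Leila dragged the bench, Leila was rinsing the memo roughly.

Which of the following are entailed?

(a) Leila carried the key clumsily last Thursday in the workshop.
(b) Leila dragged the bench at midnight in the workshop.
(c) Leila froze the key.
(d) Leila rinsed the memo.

(a) Not entailed — 'clumsily' adds information not in the original event.
(b) Not entailed — 'in the workshop' adds information not in the original event.
(c) Not entailed — Leila froze the soup, not the key; the key belongs to the carrying event.
(d) Entailed — 'rinse' is an activity; 'was rinsing' entails that some rinsing happened, so 'rinsed' holds.

(d)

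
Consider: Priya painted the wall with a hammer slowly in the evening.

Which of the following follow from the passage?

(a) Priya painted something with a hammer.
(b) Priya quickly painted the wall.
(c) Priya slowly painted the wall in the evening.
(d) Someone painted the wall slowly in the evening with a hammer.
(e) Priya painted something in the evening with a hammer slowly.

(a) Entailed — this follows by dropping conjuncts from the painting event's description.
(b) Not entailed — 'quickly' adds a manner not in (and inconsistent with) the original.
(c) Entailed — the original entails any weakening of itself; this just drops 'with a hammer'.
(d) Entailed — this follows by dropping conjuncts from the painting event's description.
(e) Entailed — generalizing the patient leaves a sub-description the original still satisfies.

(a), (c), (d), (e)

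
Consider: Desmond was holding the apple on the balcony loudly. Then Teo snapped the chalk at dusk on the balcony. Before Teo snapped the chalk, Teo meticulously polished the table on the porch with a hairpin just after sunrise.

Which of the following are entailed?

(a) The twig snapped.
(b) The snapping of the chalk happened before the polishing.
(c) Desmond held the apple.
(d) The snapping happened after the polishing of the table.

(a) Not entailed — the chalk is what snapped, not the twig.
(b) Not entailed — the narrative places the polishing before the snapping, not after.
(c) Entailed — 'hold' is an activity; 'was holding' entails that some holding happened, so 'held' holds.
(d) Entailed — the narrative places the polishing before the snapping.

(c), (d)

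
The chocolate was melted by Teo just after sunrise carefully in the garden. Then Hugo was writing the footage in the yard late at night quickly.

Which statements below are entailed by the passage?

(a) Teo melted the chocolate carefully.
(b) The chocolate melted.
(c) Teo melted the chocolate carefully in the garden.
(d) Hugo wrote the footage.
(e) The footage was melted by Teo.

(a), (b), (c)

(a) Entailed — the original entails any weakening of itself; this just drops 'just after sunrise', 'in the garden'.
(b) Entailed — 'Teo melted the chocolate' is causative; it entails the inchoative 'the chocolate melted'.
(c) Entailed — dropping 'just after sunrise' leaves a sub-description the original still satisfies.
(d) Not entailed — 'was writing' is progressive on an accomplishment; it does not entail the completed 'wrote'.
(e) Not entailed — Teo melted the chocolate, not the footage; the footage belongs to the writing event.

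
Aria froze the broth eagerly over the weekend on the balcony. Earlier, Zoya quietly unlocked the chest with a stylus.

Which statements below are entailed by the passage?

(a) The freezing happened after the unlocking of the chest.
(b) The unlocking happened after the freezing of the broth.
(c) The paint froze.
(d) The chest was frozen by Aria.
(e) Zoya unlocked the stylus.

(a)

(a) Entailed — the narrative places the unlocking before the freezing.
(b) Not entailed — the narrative places the unlocking before the freezing, not after.
(c) Not entailed — the broth is what froze, not the paint.
(d) Not entailed — Aria froze the broth, not the chest; the chest belongs to the unlocking event.
(e) Not entailed — the stylus is the instrument, not what was unlocked.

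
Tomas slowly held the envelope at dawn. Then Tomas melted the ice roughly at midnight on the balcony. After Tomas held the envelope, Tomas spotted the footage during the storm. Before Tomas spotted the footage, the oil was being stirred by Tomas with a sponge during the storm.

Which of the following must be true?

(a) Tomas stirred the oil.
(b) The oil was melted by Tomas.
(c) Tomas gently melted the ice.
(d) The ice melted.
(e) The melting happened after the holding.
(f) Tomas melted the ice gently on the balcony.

(a), (d), (e)

(a) Entailed — 'stir' is an activity; 'was stirring' entails that some stirring happened, so 'stirred' holds.
(b) Not entailed — Tomas melted the ice, not the oil; the oil belongs to the stirring event.
(c) Not entailed — 'gently' adds a manner not in (and inconsistent with) the original.
(d) Entailed — 'Tomas melted the ice' is causative; it entails the inchoative 'the ice melted'.
(e) Entailed — the narrative places the holding before the melting.
(f) Not entailed — 'gently' adds a manner not in (and inconsistent with) the original.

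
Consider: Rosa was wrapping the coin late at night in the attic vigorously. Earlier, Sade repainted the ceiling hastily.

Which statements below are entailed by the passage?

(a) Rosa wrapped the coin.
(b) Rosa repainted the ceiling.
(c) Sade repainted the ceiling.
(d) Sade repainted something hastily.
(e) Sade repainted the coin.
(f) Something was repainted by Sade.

(c), (d), (f)

(a) Not entailed — 'was wrapping' is progressive on an accomplishment; it does not entail the completed 'wrapped'.
(b) Not entailed — the passage has Sade repainting the ceiling, not Rosa.
(c) Entailed — this follows by dropping conjuncts from the repainting event's description.
(d) Entailed — every conjunct here is already in the original repainting event.
(e) Not entailed — Sade repainted the ceiling, not the coin; the coin belongs to the wrapping event.
(f) Entailed — this follows by dropping conjuncts from the repainting event's description.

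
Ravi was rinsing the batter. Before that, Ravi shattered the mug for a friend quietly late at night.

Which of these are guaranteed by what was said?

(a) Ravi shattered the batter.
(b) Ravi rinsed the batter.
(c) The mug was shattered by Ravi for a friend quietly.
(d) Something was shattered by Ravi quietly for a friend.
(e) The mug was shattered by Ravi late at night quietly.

(a) Not entailed — Ravi shattered the mug, not the batter; the batter belongs to the rinsing event.
(b) Entailed — 'rinse' is an activity; 'was rinsing' entails that some rinsing happened, so 'rinsed' holds.
(c) Entailed — this follows by dropping conjuncts from the shattering event's description.
(d) Entailed — the original entails any weakening of itself; this just drops 'late at night' and generalizes the patient.
(e) Entailed — dropping 'for a friend' leaves a sub-description the original still satisfies.

(b), (c), (d), (e)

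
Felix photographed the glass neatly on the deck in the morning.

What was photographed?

the glass

'the glass' marks the patient of the photographing event.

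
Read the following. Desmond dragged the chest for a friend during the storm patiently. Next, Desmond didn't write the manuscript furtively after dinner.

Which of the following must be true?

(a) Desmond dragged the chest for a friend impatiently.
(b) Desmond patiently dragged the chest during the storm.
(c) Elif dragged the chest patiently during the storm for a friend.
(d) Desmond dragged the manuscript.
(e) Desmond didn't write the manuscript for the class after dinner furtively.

(b), (e)

(a) Not entailed — 'impatiently' adds a manner not in (and inconsistent with) the original.
(b) Entailed — this follows by dropping conjuncts from the dragging event's description.
(c) Not entailed — the passage has Desmond dragging the chest, not Elif.
(d) Not entailed — Desmond dragged the chest, not the manuscript; the manuscript belongs to the writing event.
(e) Entailed — under negation, adding a further restriction is entailed: if no such writing event occurred, none occurred for the class either.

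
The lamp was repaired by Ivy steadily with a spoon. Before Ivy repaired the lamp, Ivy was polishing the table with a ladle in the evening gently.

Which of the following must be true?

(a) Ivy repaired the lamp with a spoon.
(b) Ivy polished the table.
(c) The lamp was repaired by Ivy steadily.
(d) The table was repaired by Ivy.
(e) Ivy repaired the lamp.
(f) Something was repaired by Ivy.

(a) Entailed — the original entails any weakening of itself; this just drops 'steadily'.
(b) Entailed — 'polish' is an activity; 'was polishing' entails that some polishing happened, so 'polished' holds.
(c) Entailed — every conjunct here is already in the original repairing event.
(d) Not entailed — Ivy repaired the lamp, not the table; the table belongs to the polishing event.
(e) Entailed — this follows by dropping conjuncts from the repairing event's description.
(f) Entailed — this follows by dropping conjuncts from the repairing event's description.

(a), (b), (c), (e), (f)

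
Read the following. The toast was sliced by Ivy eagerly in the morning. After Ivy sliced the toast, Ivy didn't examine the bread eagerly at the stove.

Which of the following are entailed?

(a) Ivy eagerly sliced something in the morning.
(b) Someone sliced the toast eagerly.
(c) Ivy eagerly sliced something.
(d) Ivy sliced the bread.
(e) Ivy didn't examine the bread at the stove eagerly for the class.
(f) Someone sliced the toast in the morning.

(a), (b), (c), (e), (f)

(a) Entailed — the original entails any weakening of itself; this just generalizes the patient.
(b) Entailed — this follows by dropping conjuncts from the slicing event's description.
(c) Entailed — every conjunct here is already in the original slicing event.
(d) Not entailed — Ivy sliced the toast, not the bread; the bread belongs to the examining event.
(e) Entailed — under negation, adding a further restriction is entailed: if no such examining event occurred, none occurred for the class either.
(f) Entailed — this follows by dropping conjuncts from the slicing event's description.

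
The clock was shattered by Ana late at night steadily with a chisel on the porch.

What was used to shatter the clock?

a chisel

'with a chisel' marks the instrument of the shattering event.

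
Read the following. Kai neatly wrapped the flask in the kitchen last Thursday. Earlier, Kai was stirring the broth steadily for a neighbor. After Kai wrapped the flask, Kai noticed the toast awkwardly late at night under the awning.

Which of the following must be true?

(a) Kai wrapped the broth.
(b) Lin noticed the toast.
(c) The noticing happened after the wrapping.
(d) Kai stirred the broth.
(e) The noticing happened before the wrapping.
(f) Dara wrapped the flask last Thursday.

(c), (d)

(a) Not entailed — Kai wrapped the flask, not the broth; the broth belongs to the stirring event.
(b) Not entailed — the passage has Kai noticing the toast, not Lin.
(c) Entailed — the narrative places the wrapping before the noticing.
(d) Entailed — 'stir' is an activity; 'was stirring' entails that some stirring happened, so 'stirred' holds.
(e) Not entailed — the narrative places the wrapping before the noticing, not after.
(f) Not entailed — the passage has Kai wrapping the flask, not Dara.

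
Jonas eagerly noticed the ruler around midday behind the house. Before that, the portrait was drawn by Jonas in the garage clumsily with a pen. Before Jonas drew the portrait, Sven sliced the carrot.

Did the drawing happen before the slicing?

no

The narrative orders the slicing before the drawing.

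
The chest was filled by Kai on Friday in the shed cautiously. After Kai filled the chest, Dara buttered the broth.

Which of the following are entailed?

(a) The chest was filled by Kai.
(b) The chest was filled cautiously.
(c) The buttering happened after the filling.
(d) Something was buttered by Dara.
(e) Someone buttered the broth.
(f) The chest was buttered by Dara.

(a) Entailed — every conjunct here is already in the original filling event.
(b) Entailed — this follows by dropping conjuncts from the filling event's description.
(c) Entailed — the narrative places the filling before the buttering.
(d) Entailed — the original entails any weakening of itself; this just generalizes the patient.
(e) Entailed — the original entails any weakening of itself; this just generalizes the agent.
(f) Not entailed — Dara buttered the broth, not the chest; the chest belongs to the filling event.

(a), (b), (c), (d), (e)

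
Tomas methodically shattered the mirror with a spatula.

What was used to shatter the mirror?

'with a spatula' marks the instrument of the shattering event.

a spatula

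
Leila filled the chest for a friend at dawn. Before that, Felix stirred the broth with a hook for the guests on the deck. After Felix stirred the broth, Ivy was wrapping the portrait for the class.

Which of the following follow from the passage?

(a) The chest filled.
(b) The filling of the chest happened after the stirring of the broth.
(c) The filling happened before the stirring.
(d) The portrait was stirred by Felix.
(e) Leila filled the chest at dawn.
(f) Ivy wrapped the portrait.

(a), (b), (e)

(a) Entailed — 'Leila filled the chest' is causative; it entails the inchoative 'the chest filled'.
(b) Entailed — the narrative places the stirring before the filling.
(c) Not entailed — the narrative places the stirring before the filling, not after.
(d) Not entailed — Felix stirred the broth, not the portrait; the portrait belongs to the wrapping event.
(e) Entailed — this follows by dropping conjuncts from the filling event's description.
(f) Not entailed — 'was wrapping' is progressive on an accomplishment; it does not entail the completed 'wrapped'.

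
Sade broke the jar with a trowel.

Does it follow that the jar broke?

yes

'Sade broke the jar' is the causative; it entails the inchoative 'the jar broke'.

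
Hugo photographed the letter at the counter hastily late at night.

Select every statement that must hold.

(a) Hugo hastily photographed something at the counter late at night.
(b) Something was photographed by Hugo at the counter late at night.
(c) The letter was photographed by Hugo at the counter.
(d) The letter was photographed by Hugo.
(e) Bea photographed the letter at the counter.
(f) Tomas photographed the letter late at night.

(a) Entailed — the original entails any weakening of itself; this just generalizes the patient.
(b) Entailed — every conjunct here is already in the original photographing event.
(c) Entailed — the original entails any weakening of itself; this just drops 'hastily', 'late at night'.
(d) Entailed — this follows by dropping conjuncts from the photographing event's description.
(e) Not entailed — the passage has Hugo photographing the letter, not Bea.
(f) Not entailed — the passage has Hugo photographing the letter, not Tomas.

(a), (b), (c), (d)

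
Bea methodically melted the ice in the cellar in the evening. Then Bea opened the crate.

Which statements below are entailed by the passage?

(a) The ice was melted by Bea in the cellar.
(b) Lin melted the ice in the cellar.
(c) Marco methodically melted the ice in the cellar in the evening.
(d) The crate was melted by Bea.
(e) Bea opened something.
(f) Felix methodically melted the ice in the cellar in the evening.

(a), (e)

(a) Entailed — every conjunct here is already in the original melting event.
(b) Not entailed — the passage has Bea melting the ice, not Lin.
(c) Not entailed — the passage has Bea melting the ice, not Marco.
(d) Not entailed — Bea melted the ice, not the crate; the crate belongs to the opening event.
(e) Entailed — every conjunct here is already in the original opening event.
(f) Not entailed — the passage has Bea melting the ice, not Felix.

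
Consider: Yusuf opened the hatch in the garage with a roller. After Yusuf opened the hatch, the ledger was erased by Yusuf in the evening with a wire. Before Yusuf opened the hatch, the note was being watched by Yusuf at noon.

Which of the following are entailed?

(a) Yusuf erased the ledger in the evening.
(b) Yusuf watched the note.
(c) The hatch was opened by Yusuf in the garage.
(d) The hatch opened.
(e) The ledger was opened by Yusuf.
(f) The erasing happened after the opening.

(a) Entailed — dropping 'with a wire' leaves a sub-description the original still satisfies.
(b) Entailed — 'watch' is an activity; 'was watching' entails that some watching happened, so 'watched' holds.
(c) Entailed — the original entails any weakening of itself; this just drops 'with a roller'.
(d) Entailed — 'Yusuf opened the hatch' is causative; it entails the inchoative 'the hatch opened'.
(e) Not entailed — Yusuf opened the hatch, not the ledger; the ledger belongs to the erasing event.
(f) Entailed — the narrative places the opening before the erasing.

(a), (b), (c), (d), (f)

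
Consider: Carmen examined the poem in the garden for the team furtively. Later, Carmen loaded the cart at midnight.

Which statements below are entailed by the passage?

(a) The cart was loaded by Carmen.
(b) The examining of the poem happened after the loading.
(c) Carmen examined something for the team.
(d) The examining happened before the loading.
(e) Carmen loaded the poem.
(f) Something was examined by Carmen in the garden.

(a) Entailed — the original entails any weakening of itself; this just drops 'at midnight'.
(b) Not entailed — the narrative places the examining before the loading, not after.
(c) Entailed — dropping 'furtively', 'in the garden' and generalizing the patient leaves a sub-description the original still satisfies.
(d) Entailed — the narrative places the examining before the loading.
(e) Not entailed — Carmen loaded the cart, not the poem; the poem belongs to the examining event.
(f) Entailed — the original entails any weakening of itself; this just drops 'for the team', 'furtively' and generalizes the patient.

(a), (c), (d), (f)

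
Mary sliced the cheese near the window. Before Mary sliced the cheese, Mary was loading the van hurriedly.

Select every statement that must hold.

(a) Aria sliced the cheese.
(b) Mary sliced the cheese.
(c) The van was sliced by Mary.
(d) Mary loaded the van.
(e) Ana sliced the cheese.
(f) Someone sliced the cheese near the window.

(a) Not entailed — the passage has Mary slicing the cheese, not Aria.
(b) Entailed — dropping 'near the window' leaves a sub-description the original still satisfies.
(c) Not entailed — Mary sliced the cheese, not the van; the van belongs to the loading event.
(d) Not entailed — 'was loading' is progressive on an accomplishment; it does not entail the completed 'loaded'.
(e) Not entailed — the passage has Mary slicing the cheese, not Ana.
(f) Entailed — the original entails any weakening of itself; this just generalizes the agent.

(b), (f)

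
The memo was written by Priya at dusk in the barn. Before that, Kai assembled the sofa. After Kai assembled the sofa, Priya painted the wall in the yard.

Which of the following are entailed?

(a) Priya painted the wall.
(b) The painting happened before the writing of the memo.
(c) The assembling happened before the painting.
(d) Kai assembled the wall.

(a) Entailed — this follows by dropping conjuncts from the painting event's description.
(b) Not entailed — the narrative doesn't order the painting relative to the writing.
(c) Entailed — the narrative places the assembling before the painting.
(d) Not entailed — Kai assembled the sofa, not the wall; the wall belongs to the painting event.

(a), (c)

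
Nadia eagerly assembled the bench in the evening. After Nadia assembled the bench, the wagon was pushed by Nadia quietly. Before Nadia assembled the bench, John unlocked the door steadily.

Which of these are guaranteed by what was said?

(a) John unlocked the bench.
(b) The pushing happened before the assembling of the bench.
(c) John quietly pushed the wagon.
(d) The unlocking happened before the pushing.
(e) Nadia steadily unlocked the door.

(d)

(a) Not entailed — John unlocked the door, not the bench; the bench belongs to the assembling event.
(b) Not entailed — the narrative places the assembling before the pushing, not after.
(c) Not entailed — the passage has Nadia pushing the wagon, not John.
(d) Entailed — the narrative places the unlocking before the pushing.
(e) Not entailed — the passage has John unlocking the door, not Nadia.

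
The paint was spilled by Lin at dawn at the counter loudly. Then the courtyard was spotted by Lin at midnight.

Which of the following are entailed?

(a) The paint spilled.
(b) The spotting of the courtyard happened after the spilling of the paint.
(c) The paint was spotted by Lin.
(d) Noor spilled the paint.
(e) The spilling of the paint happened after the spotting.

(a), (b)

(a) Entailed — 'Lin spilled the paint' is causative; it entails the inchoative 'the paint spilled'.
(b) Entailed — the narrative places the spilling before the spotting.
(c) Not entailed — Lin spotted the courtyard, not the paint; the paint belongs to the spilling event.
(d) Not entailed — the passage has Lin spilling the paint, not Noor.
(e) Not entailed — the narrative places the spilling before the spotting, not after.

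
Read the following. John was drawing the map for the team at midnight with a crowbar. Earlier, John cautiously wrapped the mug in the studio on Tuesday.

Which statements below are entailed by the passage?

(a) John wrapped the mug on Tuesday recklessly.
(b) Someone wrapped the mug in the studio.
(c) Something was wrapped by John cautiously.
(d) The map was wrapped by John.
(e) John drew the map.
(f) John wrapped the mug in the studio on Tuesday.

(b), (c), (f)

(a) Not entailed — 'recklessly' adds a manner not in (and inconsistent with) the original.
(b) Entailed — dropping 'on Tuesday', 'cautiously' and generalizing the agent leaves a sub-description the original still satisfies.
(c) Entailed — the original entails any weakening of itself; this just drops 'in the studio', 'on Tuesday' and generalizes the patient.
(d) Not entailed — John wrapped the mug, not the map; the map belongs to the drawing event.
(e) Not entailed — 'was drawing' is progressive on an accomplishment; it does not entail the completed 'drew'.
(f) Entailed — every conjunct here is already in the original wrapping event.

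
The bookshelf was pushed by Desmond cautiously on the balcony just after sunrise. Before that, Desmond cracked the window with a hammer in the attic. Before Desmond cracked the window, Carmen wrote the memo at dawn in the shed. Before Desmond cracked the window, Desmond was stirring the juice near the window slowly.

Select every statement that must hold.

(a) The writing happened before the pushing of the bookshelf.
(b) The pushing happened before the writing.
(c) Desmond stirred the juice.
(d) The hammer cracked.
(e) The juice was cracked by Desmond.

(a) Entailed — the narrative places the writing before the pushing.
(b) Not entailed — the narrative places the writing before the pushing, not after.
(c) Entailed — 'stir' is an activity; 'was stirring' entails that some stirring happened, so 'stirred' holds.
(d) Not entailed — the window is what cracked, not the hammer.
(e) Not entailed — Desmond cracked the window, not the juice; the juice belongs to the stirring event.

(a), (c)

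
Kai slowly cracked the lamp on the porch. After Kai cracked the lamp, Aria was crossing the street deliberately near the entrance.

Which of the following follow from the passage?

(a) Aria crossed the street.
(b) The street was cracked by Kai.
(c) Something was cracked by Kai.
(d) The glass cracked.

(a) Not entailed — 'was crossing' is progressive on an accomplishment; it does not entail the completed 'crossed'.
(b) Not entailed — Kai cracked the lamp, not the street; the street belongs to the crossing event.
(c) Entailed — this follows by dropping conjuncts from the cracking event's description.
(d) Not entailed — the lamp is what cracked, not the glass.

(c)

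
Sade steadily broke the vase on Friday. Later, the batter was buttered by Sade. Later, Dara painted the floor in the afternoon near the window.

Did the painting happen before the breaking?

The narrative orders the breaking before the painting.

no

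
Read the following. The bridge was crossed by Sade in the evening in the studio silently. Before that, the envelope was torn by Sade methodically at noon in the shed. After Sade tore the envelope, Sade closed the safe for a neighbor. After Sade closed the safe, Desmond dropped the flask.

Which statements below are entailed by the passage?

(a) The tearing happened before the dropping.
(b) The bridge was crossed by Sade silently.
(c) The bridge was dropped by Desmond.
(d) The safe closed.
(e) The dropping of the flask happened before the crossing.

(a) Entailed — the narrative places the tearing before the dropping.
(b) Entailed — every conjunct here is already in the original crossing event.
(c) Not entailed — Desmond dropped the flask, not the bridge; the bridge belongs to the crossing event.
(d) Entailed — 'Sade closed the safe' is causative; it entails the inchoative 'the safe closed'.
(e) Not entailed — the narrative doesn't order the dropping relative to the crossing.

(a), (b), (d)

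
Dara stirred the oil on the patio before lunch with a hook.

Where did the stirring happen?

on the patio

'on the patio' marks the location of the stirring event.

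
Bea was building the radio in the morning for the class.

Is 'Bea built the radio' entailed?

no

'was building' is progressive; for an accomplishment like 'build the radio', it doesn't entail completion.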